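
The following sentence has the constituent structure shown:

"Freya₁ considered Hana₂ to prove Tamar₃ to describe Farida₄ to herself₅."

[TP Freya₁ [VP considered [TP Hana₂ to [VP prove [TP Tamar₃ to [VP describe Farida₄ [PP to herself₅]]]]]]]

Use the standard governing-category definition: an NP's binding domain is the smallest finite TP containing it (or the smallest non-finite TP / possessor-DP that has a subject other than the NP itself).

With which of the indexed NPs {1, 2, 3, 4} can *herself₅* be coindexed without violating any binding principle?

*herself* is an anaphor, so Principle A applies: it must be bound in its binding domain.
Binding domain of *herself₅*: the embedded TP, whose subject is Tamar₃.
*Freya₁* c-commands the anaphor but is outside its binding domain → cannot satisfy Principle A.
*Hana₂* c-commands the anaphor but is outside its binding domain → cannot satisfy Principle A.
*Tamar₃* c-commands the anaphor within its binding domain → licit binder.
*Farida₄* c-commands the anaphor within its binding domain → licit binder.

{3, 4}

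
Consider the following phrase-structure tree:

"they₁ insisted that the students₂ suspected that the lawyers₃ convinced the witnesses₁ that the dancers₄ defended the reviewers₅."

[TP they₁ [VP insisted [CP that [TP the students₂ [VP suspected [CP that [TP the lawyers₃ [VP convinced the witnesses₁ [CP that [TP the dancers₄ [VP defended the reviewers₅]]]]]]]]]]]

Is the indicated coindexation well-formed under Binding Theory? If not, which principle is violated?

Principle C

The two coindexed NPs are *they₁* and *the witnesses₁*.
*the witnesses₁* is an R-expression. Principle C requires it to be free everywhere.
*they₁* c-commands it and carries the same index.
The R-expression is bound → Principle C violation.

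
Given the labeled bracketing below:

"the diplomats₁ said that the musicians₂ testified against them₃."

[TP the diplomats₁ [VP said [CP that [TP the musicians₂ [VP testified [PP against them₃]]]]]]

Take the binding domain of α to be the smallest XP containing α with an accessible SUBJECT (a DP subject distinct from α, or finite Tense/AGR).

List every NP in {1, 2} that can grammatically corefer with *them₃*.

*them* is a pronoun, so Principle B applies: it must be free in its binding domain.
Binding domain of *them₃*: the embedded TP, whose subject is the musicians₂.
*the diplomats₁* c-commands the pronoun but from outside its binding domain, and is not c-commanded by it → coindexation permitted.
*the musicians₂* c-commands the pronoun within its binding domain → coindexation would violate Principle B.

{1}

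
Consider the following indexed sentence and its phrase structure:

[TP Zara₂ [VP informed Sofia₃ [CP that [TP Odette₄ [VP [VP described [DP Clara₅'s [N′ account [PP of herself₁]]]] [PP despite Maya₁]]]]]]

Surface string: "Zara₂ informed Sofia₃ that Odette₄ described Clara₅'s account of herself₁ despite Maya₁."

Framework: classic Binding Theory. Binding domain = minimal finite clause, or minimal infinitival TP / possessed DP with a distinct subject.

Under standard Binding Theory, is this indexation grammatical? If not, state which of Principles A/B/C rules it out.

Principle A

The two coindexed NPs are *Maya₁* and *herself₁*.
*herself₁* is an anaphor. Principle A requires it to be bound within its binding domain — the possessed DP, whose subject is Clara₅.
Within that domain it is c-commanded by *Clara₅*, which does not share its index.
*Maya₁* does not c-command the anaphor at all.
The anaphor is unbound in its domain → Principle A violation.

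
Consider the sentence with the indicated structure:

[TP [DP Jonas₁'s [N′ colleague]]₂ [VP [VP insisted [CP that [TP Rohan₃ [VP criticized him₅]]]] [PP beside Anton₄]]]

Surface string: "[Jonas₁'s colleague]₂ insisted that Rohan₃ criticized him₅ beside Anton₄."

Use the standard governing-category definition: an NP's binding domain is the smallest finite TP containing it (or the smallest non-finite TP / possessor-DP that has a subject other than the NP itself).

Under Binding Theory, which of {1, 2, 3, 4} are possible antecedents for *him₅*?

*him* is a pronoun, so Principle B applies: it must be free in its binding domain.
Binding domain of *him₅*: the embedded TP, whose subject is Rohan₃.
*Jonas₁* and the pronoun do not c-command one another → neither Principle B nor Principle C is at stake; coindexation permitted.
*[Jonas₁'s colleague]₂* c-commands the pronoun but from outside its binding domain, and is not c-commanded by it → coindexation permitted.
*Rohan₃* c-commands the pronoun within its binding domain → coindexation would violate Principle B.
*Anton₄* and the pronoun do not c-command one another → neither Principle B nor Principle C is at stake; coindexation permitted.

{1, 2, 4}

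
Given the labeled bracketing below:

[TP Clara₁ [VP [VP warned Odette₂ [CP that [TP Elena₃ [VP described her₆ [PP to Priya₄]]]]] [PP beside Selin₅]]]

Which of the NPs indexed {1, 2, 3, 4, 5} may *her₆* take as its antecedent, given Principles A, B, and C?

{1, 2, 5}

*her* is a pronoun, so Principle B applies: it must be free in its binding domain.
Binding domain of *her₆*: the embedded TP, whose subject is Elena₃.
*Clara₁* c-commands the pronoun but from outside its binding domain, and is not c-commanded by it → coindexation permitted.
*Odette₂* c-commands the pronoun but from outside its binding domain, and is not c-commanded by it → coindexation permitted.
*Elena₃* c-commands the pronoun within its binding domain → coindexation would violate Principle B.
*Priya₄*: the pronoun c-commands this R-expression → coindexation would violate Principle C on *Priya₄*.
*Selin₅* and the pronoun do not c-command one another → neither Principle B nor Principle C is at stake; coindexation permitted.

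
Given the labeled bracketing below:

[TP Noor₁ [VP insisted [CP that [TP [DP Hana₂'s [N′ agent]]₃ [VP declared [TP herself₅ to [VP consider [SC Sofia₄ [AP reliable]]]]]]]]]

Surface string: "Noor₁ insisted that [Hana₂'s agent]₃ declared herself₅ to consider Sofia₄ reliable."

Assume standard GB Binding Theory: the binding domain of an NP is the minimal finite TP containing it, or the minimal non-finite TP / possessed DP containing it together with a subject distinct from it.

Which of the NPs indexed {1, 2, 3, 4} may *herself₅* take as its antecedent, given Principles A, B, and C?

*herself* is an anaphor, so Principle A applies: it must be bound in its binding domain.
Binding domain of *herself₅*: the embedded TP, whose subject is [Hana₂'s agent]₃.
*Noor₁* c-commands the anaphor but is outside its binding domain → cannot satisfy Principle A.
*Hana₂* does not c-command the anaphor → cannot bind it.
*[Hana₂'s agent]₃* c-commands the anaphor within its binding domain → licit binder.
*Sofia₄* does not c-command the anaphor → cannot bind it.

{3}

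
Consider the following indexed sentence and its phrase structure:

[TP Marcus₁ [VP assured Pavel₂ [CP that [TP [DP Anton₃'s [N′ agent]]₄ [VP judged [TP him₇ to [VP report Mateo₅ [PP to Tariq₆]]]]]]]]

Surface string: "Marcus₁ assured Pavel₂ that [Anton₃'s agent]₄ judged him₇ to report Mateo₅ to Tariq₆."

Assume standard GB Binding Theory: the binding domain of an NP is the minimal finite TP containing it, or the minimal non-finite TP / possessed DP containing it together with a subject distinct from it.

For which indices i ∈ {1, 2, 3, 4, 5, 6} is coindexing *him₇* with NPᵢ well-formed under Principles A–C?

*him* is a pronoun, so Principle B applies: it must be free in its binding domain.
Binding domain of *him₇*: the embedded TP, whose subject is [Anton₃'s agent]₄.
*Marcus₁* c-commands the pronoun but from outside its binding domain, and is not c-commanded by it → coindexation permitted.
*Pavel₂* c-commands the pronoun but from outside its binding domain, and is not c-commanded by it → coindexation permitted.
*Anton₃* and the pronoun do not c-command one another → neither Principle B nor Principle C is at stake; coindexation permitted.
*[Anton₃'s agent]₄* c-commands the pronoun within its binding domain → coindexation would violate Principle B.
*Mateo₅*: the pronoun c-commands this R-expression → coindexation would violate Principle C on *Mateo₅*.
*Tariq₆*: the pronoun c-commands this R-expression → coindexation would violate Principle C on *Tariq₆*.

{1, 2, 3}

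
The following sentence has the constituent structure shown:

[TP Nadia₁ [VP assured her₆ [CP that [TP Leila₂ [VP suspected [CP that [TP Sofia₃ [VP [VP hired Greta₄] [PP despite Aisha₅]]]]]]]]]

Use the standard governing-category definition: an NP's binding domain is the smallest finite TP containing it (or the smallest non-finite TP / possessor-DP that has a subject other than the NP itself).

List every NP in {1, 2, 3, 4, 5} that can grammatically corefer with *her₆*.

*her* is a pronoun, so Principle B applies: it must be free in its binding domain.
Binding domain of *her₆*: the matrix TP, whose subject is Nadia₁.
*Nadia₁* c-commands the pronoun within its binding domain → coindexation would violate Principle B.
*Leila₂*: the pronoun c-commands this R-expression → coindexation would violate Principle C on *Leila₂*.
*Sofia₃*: the pronoun c-commands this R-expression → coindexation would violate Principle C on *Sofia₃*.
*Greta₄*: the pronoun c-commands this R-expression → coindexation would violate Principle C on *Greta₄*.
*Aisha₅*: the pronoun c-commands this R-expression → coindexation would violate Principle C on *Aisha₅*.

none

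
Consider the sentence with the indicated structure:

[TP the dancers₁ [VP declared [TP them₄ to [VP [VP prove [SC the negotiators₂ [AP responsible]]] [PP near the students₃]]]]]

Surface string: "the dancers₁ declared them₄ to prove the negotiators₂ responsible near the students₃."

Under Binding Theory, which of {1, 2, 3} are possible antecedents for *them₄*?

*them* is a pronoun, so Principle B applies: it must be free in its binding domain.
Binding domain of *them₄*: the matrix TP, whose subject is the dancers₁.
*the dancers₁* c-commands the pronoun within its binding domain → coindexation would violate Principle B.
*the negotiators₂*: the pronoun c-commands this R-expression → coindexation would violate Principle C on *the negotiators₂*.
*the students₃*: the pronoun c-commands this R-expression → coindexation would violate Principle C on *the students₃*.

none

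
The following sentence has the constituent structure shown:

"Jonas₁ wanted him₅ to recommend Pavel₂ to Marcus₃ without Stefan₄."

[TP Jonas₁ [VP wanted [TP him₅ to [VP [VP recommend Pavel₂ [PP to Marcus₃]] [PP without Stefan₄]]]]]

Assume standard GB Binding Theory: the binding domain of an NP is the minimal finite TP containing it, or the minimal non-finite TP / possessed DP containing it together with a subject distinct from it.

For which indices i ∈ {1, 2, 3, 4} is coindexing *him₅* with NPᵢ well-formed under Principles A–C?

*him* is a pronoun, so Principle B applies: it must be free in its binding domain.
Binding domain of *him₅*: the matrix TP, whose subject is Jonas₁.
*Jonas₁* c-commands the pronoun within its binding domain → coindexation would violate Principle B.
*Pavel₂*: the pronoun c-commands this R-expression → coindexation would violate Principle C on *Pavel₂*.
*Marcus₃*: the pronoun c-commands this R-expression → coindexation would violate Principle C on *Marcus₃*.
*Stefan₄*: the pronoun c-commands this R-expression → coindexation would violate Principle C on *Stefan₄*.

none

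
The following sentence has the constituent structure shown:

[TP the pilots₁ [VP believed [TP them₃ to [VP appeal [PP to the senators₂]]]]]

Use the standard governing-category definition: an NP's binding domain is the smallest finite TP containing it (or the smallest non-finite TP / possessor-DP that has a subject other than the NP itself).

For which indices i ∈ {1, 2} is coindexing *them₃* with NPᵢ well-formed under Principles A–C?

*them* is a pronoun, so Principle B applies: it must be free in its binding domain.
Binding domain of *them₃*: the matrix TP, whose subject is the pilots₁.
*the pilots₁* c-commands the pronoun within its binding domain → coindexation would violate Principle B.
*the senators₂*: the pronoun c-commands this R-expression → coindexation would violate Principle C on *the senators₂*.

none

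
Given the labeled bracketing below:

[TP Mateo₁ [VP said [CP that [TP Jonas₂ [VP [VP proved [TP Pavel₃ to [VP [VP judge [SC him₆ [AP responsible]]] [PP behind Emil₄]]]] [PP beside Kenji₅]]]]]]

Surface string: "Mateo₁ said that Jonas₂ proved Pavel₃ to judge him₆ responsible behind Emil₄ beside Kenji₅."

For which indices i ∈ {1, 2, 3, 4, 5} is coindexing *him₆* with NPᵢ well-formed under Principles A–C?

{1, 2, 4, 5}

*him* is a pronoun, so Principle B applies: it must be free in its binding domain.
Binding domain of *him₆*: the embedded TP, whose subject is Pavel₃.
*Mateo₁* c-commands the pronoun but from outside its binding domain, and is not c-commanded by it → coindexation permitted.
*Jonas₂* c-commands the pronoun but from outside its binding domain, and is not c-commanded by it → coindexation permitted.
*Pavel₃* c-commands the pronoun within its binding domain → coindexation would violate Principle B.
*Emil₄* and the pronoun do not c-command one another → neither Principle B nor Principle C is at stake; coindexation permitted.
*Kenji₅* and the pronoun do not c-command one another → neither Principle B nor Principle C is at stake; coindexation permitted.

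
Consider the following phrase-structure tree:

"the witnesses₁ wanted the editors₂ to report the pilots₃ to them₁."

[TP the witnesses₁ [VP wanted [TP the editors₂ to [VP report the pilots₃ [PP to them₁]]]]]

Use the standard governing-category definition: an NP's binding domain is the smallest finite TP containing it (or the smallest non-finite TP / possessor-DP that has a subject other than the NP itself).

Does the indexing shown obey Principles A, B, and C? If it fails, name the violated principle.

grammatical

The two coindexed NPs are *the witnesses₁* and *them₁*.
*them₁* is a pronoun; its binding domain is the embedded TP, whose subject is the editors₂. Within that domain it is c-commanded only by *the editors₂*, *the pilots₃*, which carry a different index — the pronoun is free locally, so Principle B holds.
*the witnesses₁* is an R-expression; *them₁* does not c-command it, and no other NP shares its index, so Principle C is satisfied.
All principles are respected.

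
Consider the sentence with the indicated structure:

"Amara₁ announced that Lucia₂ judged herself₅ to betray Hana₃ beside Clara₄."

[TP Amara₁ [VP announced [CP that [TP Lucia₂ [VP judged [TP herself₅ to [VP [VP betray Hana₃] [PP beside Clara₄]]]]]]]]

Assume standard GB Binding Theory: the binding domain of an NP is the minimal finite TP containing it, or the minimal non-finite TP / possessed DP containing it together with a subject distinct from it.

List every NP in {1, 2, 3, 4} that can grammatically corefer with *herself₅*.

*herself* is an anaphor, so Principle A applies: it must be bound in its binding domain.
Binding domain of *herself₅*: the embedded TP, whose subject is Lucia₂.
*Amara₁* c-commands the anaphor but is outside its binding domain → cannot satisfy Principle A.
*Lucia₂* c-commands the anaphor within its binding domain → licit binder.
*Hana₃* does not c-command the anaphor → cannot bind it.
*Clara₄* does not c-command the anaphor → cannot bind it.

{2}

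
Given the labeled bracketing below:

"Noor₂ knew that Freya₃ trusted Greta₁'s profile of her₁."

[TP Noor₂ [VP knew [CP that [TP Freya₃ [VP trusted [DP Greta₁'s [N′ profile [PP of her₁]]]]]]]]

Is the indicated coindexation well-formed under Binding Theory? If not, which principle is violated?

The two coindexed NPs are *Greta₁* and *her₁*.
*her₁* is a pronoun. Its binding domain is the possessed DP, whose subject is Greta₁.
*Greta₁* c-commands it within that domain and carries the same index.
The pronoun is locally bound → Principle B violation.

Principle B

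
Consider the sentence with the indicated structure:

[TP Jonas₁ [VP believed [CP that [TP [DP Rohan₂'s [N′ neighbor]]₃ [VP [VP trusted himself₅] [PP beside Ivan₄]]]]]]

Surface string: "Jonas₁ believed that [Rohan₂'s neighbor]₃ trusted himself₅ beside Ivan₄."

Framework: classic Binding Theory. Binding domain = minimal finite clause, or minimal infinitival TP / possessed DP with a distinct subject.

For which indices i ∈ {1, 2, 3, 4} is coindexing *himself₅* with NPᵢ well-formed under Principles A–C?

*himself* is an anaphor, so Principle A applies: it must be bound in its binding domain.
Binding domain of *himself₅*: the embedded TP, whose subject is [Rohan₂'s neighbor]₃.
*Jonas₁* c-commands the anaphor but is outside its binding domain → cannot satisfy Principle A.
*Rohan₂* does not c-command the anaphor → cannot bind it.
*[Rohan₂'s neighbor]₃* c-commands the anaphor within its binding domain → licit binder.
*Ivan₄* does not c-command the anaphor → cannot bind it.

{3}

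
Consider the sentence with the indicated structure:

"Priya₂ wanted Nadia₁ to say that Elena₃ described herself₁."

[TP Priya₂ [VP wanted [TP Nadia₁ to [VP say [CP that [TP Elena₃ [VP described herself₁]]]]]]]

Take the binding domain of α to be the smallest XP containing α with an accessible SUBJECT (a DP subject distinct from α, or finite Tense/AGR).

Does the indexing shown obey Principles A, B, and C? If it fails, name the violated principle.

Principle A

The two coindexed NPs are *Nadia₁* and *herself₁*.
*herself₁* is an anaphor. Principle A requires it to be bound within its binding domain — the embedded TP, whose subject is Elena₃.
Within that domain it is c-commanded by *Elena₃*, which does not share its index.
*Nadia₁* does c-command the anaphor, but from outside its binding domain.
The anaphor is unbound in its domain → Principle A violation.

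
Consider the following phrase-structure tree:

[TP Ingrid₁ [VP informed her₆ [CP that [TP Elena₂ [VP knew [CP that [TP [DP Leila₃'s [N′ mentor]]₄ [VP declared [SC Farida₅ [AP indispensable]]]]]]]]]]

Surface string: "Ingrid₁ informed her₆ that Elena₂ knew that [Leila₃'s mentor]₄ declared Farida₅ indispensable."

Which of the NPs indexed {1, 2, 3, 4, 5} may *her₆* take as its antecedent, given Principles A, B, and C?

*her* is a pronoun, so Principle B applies: it must be free in its binding domain.
Binding domain of *her₆*: the matrix TP, whose subject is Ingrid₁.
*Ingrid₁* c-commands the pronoun within its binding domain → coindexation would violate Principle B.
*Elena₂*: the pronoun c-commands this R-expression → coindexation would violate Principle C on *Elena₂*.
*Leila₃*: the pronoun c-commands this R-expression → coindexation would violate Principle C on *Leila₃*.
*[Leila₃'s mentor]₄*: the pronoun c-commands this R-expression → coindexation would violate Principle C on *[Leila₃'s mentor]₄*.
*Farida₅*: the pronoun c-commands this R-expression → coindexation would violate Principle C on *Farida₅*.

none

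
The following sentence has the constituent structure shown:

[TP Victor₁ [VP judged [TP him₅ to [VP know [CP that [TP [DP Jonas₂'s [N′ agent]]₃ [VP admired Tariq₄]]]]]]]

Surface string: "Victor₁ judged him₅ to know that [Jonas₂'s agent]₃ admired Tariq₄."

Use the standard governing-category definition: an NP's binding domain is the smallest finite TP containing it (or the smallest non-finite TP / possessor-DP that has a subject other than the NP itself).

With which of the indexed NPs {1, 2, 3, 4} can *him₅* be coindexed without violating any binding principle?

none

*him* is a pronoun, so Principle B applies: it must be free in its binding domain.
Binding domain of *him₅*: the matrix TP, whose subject is Victor₁.
*Victor₁* c-commands the pronoun within its binding domain → coindexation would violate Principle B.
*Jonas₂*: the pronoun c-commands this R-expression → coindexation would violate Principle C on *Jonas₂*.
*[Jonas₂'s agent]₃*: the pronoun c-commands this R-expression → coindexation would violate Principle C on *[Jonas₂'s agent]₃*.
*Tariq₄*: the pronoun c-commands this R-expression → coindexation would violate Principle C on *Tariq₄*.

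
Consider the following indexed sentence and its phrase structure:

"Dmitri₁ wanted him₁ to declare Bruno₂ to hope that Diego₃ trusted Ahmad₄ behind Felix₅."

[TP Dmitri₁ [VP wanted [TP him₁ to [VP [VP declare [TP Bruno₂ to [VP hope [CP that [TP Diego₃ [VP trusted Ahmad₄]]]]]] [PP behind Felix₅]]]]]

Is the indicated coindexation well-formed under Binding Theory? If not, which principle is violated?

Principle B

The two coindexed NPs are *Dmitri₁* and *him₁*.
*him₁* is a pronoun. Its binding domain is the matrix TP, whose subject is Dmitri₁.
*Dmitri₁* c-commands it within that domain and carries the same index.
The pronoun is locally bound → Principle B violation.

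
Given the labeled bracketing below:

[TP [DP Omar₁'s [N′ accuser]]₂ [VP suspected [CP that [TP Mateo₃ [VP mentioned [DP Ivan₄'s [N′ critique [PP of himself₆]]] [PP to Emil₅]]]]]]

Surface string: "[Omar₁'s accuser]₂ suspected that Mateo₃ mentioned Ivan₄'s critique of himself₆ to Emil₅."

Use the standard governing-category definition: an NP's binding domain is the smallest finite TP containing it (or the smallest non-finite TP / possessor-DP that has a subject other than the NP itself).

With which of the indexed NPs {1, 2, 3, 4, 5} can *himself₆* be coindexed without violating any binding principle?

*himself* is an anaphor, so Principle A applies: it must be bound in its binding domain.
Binding domain of *himself₆*: the possessed DP, whose subject is Ivan₄.
*Omar₁* does not c-command the anaphor → cannot bind it.
*[Omar₁'s accuser]₂* c-commands the anaphor but is outside its binding domain → cannot satisfy Principle A.
*Mateo₃* c-commands the anaphor but is outside its binding domain → cannot satisfy Principle A.
*Ivan₄* c-commands the anaphor within its binding domain → licit binder.
*Emil₅* does not c-command the anaphor → cannot bind it.

{4}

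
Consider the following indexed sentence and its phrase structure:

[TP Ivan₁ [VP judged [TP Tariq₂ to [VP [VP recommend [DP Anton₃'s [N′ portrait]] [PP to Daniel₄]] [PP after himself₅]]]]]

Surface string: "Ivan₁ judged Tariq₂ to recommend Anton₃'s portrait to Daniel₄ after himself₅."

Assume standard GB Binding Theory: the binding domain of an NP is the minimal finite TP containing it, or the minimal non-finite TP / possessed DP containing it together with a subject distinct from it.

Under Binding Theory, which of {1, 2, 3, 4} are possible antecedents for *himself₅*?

{2}

*himself* is an anaphor, so Principle A applies: it must be bound in its binding domain.
Binding domain of *himself₅*: the embedded TP, whose subject is Tariq₂.
*Ivan₁* c-commands the anaphor but is outside its binding domain → cannot satisfy Principle A.
*Tariq₂* c-commands the anaphor within its binding domain → licit binder.
*Anton₃* does not c-command the anaphor → cannot bind it.
*Daniel₄* does not c-command the anaphor → cannot bind it.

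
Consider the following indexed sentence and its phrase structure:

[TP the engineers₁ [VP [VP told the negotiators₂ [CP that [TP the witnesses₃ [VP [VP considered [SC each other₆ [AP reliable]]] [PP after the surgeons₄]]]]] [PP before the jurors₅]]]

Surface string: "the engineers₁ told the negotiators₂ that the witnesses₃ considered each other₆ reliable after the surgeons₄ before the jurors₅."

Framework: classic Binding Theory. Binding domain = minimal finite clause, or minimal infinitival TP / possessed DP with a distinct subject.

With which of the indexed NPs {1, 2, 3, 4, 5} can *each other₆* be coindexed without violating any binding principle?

{3}

*each other* is an anaphor, so Principle A applies: it must be bound in its binding domain.
Binding domain of *each other₆*: the embedded TP, whose subject is the witnesses₃.
*the engineers₁* c-commands the anaphor but is outside its binding domain → cannot satisfy Principle A.
*the negotiators₂* c-commands the anaphor but is outside its binding domain → cannot satisfy Principle A.
*the witnesses₃* c-commands the anaphor within its binding domain → licit binder.
*the surgeons₄* does not c-command the anaphor → cannot bind it.
*the jurors₅* does not c-command the anaphor → cannot bind it.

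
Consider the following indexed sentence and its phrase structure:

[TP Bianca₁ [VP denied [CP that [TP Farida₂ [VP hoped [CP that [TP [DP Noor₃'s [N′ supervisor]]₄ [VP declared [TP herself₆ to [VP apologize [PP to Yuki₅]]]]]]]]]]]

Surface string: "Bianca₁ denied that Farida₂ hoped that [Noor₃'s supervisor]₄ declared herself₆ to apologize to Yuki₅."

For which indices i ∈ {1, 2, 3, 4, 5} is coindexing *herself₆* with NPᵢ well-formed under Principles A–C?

*herself* is an anaphor, so Principle A applies: it must be bound in its binding domain.
Binding domain of *herself₆*: the embedded TP, whose subject is [Noor₃'s supervisor]₄.
*Bianca₁* c-commands the anaphor but is outside its binding domain → cannot satisfy Principle A.
*Farida₂* c-commands the anaphor but is outside its binding domain → cannot satisfy Principle A.
*Noor₃* does not c-command the anaphor → cannot bind it.
*[Noor₃'s supervisor]₄* c-commands the anaphor within its binding domain → licit binder.
*Yuki₅* does not c-command the anaphor → cannot bind it.

{4}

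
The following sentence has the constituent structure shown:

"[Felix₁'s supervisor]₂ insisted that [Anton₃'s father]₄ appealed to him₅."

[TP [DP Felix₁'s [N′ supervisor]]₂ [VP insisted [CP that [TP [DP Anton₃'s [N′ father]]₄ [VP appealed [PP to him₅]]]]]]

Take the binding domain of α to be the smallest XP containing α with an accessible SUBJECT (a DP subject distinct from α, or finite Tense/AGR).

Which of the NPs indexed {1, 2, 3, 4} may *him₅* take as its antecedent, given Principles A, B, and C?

{1, 2, 3}

*him* is a pronoun, so Principle B applies: it must be free in its binding domain.
Binding domain of *him₅*: the embedded TP, whose subject is [Anton₃'s father]₄.
*Felix₁* and the pronoun do not c-command one another → neither Principle B nor Principle C is at stake; coindexation permitted.
*[Felix₁'s supervisor]₂* c-commands the pronoun but from outside its binding domain, and is not c-commanded by it → coindexation permitted.
*Anton₃* and the pronoun do not c-command one another → neither Principle B nor Principle C is at stake; coindexation permitted.
*[Anton₃'s father]₄* c-commands the pronoun within its binding domain → coindexation would violate Principle B.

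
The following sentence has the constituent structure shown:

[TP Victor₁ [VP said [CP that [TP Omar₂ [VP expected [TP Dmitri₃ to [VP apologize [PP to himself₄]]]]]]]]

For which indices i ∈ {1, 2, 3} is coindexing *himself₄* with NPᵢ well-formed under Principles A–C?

{3}

*himself* is an anaphor, so Principle A applies: it must be bound in its binding domain.
Binding domain of *himself₄*: the embedded TP, whose subject is Dmitri₃.
*Victor₁* c-commands the anaphor but is outside its binding domain → cannot satisfy Principle A.
*Omar₂* c-commands the anaphor but is outside its binding domain → cannot satisfy Principle A.
*Dmitri₃* c-commands the anaphor within its binding domain → licit binder.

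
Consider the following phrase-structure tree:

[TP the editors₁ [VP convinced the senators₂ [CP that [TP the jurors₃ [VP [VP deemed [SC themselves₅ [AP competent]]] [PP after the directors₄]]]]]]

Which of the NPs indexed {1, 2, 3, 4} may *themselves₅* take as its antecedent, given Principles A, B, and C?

*themselves* is an anaphor, so Principle A applies: it must be bound in its binding domain.
Binding domain of *themselves₅*: the embedded TP, whose subject is the jurors₃.
*the editors₁* c-commands the anaphor but is outside its binding domain → cannot satisfy Principle A.
*the senators₂* c-commands the anaphor but is outside its binding domain → cannot satisfy Principle A.
*the jurors₃* c-commands the anaphor within its binding domain → licit binder.
*the directors₄* does not c-command the anaphor → cannot bind it.

{3}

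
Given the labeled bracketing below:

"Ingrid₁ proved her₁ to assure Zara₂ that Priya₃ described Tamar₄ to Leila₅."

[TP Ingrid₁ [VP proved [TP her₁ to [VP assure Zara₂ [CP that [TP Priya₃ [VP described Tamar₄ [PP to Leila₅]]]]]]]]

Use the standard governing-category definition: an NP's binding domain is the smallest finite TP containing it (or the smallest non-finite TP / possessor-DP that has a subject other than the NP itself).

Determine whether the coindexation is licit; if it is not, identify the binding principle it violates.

The two coindexed NPs are *Ingrid₁* and *her₁*.
*her₁* is a pronoun. Its binding domain is the matrix TP, whose subject is Ingrid₁.
*Ingrid₁* c-commands it within that domain and carries the same index.
The pronoun is locally bound → Principle B violation.

Principle B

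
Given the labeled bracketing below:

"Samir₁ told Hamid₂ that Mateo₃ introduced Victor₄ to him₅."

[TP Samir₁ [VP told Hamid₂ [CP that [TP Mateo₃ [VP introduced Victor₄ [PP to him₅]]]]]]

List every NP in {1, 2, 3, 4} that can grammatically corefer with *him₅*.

{1, 2}

*him* is a pronoun, so Principle B applies: it must be free in its binding domain.
Binding domain of *him₅*: the embedded TP, whose subject is Mateo₃.
*Samir₁* c-commands the pronoun but from outside its binding domain, and is not c-commanded by it → coindexation permitted.
*Hamid₂* c-commands the pronoun but from outside its binding domain, and is not c-commanded by it → coindexation permitted.
*Mateo₃* c-commands the pronoun within its binding domain → coindexation would violate Principle B.
*Victor₄* c-commands the pronoun within its binding domain → coindexation would violate Principle B.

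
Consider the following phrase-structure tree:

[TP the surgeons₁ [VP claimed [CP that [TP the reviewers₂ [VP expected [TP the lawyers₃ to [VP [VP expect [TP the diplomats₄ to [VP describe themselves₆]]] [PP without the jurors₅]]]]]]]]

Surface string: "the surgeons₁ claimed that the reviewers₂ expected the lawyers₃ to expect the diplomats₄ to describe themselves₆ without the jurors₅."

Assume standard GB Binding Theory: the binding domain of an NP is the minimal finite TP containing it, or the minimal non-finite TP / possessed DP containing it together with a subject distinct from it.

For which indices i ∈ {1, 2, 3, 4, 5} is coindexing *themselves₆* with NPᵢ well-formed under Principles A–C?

{4}

*themselves* is an anaphor, so Principle A applies: it must be bound in its binding domain.
Binding domain of *themselves₆*: the embedded TP, whose subject is the diplomats₄.
*the surgeons₁* c-commands the anaphor but is outside its binding domain → cannot satisfy Principle A.
*the reviewers₂* c-commands the anaphor but is outside its binding domain → cannot satisfy Principle A.
*the lawyers₃* c-commands the anaphor but is outside its binding domain → cannot satisfy Principle A.
*the diplomats₄* c-commands the anaphor within its binding domain → licit binder.
*the jurors₅* does not c-command the anaphor → cannot bind it.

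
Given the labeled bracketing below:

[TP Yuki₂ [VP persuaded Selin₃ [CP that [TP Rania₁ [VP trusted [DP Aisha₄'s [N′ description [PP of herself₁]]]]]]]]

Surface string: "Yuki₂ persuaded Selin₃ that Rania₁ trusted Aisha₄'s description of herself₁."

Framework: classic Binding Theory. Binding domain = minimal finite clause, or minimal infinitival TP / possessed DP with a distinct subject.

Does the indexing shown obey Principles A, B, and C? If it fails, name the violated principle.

Principle A

The two coindexed NPs are *Rania₁* and *herself₁*.
*herself₁* is an anaphor. Principle A requires it to be bound within its binding domain — the possessed DP, whose subject is Aisha₄.
Within that domain it is c-commanded by *Aisha₄*, which does not share its index.
*Rania₁* does c-command the anaphor, but from outside its binding domain.
The anaphor is unbound in its domain → Principle A violation.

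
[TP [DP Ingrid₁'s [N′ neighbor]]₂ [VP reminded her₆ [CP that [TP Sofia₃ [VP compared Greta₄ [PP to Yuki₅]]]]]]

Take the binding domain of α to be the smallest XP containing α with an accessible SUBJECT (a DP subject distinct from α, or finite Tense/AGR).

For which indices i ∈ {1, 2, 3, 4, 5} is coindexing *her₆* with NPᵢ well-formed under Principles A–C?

{1}

*her* is a pronoun, so Principle B applies: it must be free in its binding domain.
Binding domain of *her₆*: the matrix TP, whose subject is [Ingrid₁'s neighbor]₂.
*Ingrid₁* and the pronoun do not c-command one another → neither Principle B nor Principle C is at stake; coindexation permitted.
*[Ingrid₁'s neighbor]₂* c-commands the pronoun within its binding domain → coindexation would violate Principle B.
*Sofia₃*: the pronoun c-commands this R-expression → coindexation would violate Principle C on *Sofia₃*.
*Greta₄*: the pronoun c-commands this R-expression → coindexation would violate Principle C on *Greta₄*.
*Yuki₅*: the pronoun c-commands this R-expression → coindexation would violate Principle C on *Yuki₅*.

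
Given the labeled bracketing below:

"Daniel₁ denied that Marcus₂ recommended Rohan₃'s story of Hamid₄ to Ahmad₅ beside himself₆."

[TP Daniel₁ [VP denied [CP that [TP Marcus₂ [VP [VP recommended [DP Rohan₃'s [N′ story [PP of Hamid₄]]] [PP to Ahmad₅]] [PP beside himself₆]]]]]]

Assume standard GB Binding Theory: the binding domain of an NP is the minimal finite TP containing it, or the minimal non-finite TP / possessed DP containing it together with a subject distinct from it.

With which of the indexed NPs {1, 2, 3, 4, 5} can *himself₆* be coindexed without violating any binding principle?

*himself* is an anaphor, so Principle A applies: it must be bound in its binding domain.
Binding domain of *himself₆*: the embedded TP, whose subject is Marcus₂.
*Daniel₁* c-commands the anaphor but is outside its binding domain → cannot satisfy Principle A.
*Marcus₂* c-commands the anaphor within its binding domain → licit binder.
*Rohan₃* does not c-command the anaphor → cannot bind it.
*Hamid₄* does not c-command the anaphor → cannot bind it.
*Ahmad₅* does not c-command the anaphor → cannot bind it.

{2}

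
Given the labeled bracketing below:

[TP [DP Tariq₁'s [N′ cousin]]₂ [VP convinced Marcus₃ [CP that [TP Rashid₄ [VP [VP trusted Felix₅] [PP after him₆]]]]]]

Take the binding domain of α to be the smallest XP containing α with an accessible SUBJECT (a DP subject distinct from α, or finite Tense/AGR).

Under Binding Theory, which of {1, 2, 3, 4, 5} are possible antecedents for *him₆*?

{1, 2, 3, 5}

*him* is a pronoun, so Principle B applies: it must be free in its binding domain.
Binding domain of *him₆*: the embedded TP, whose subject is Rashid₄.
*Tariq₁* and the pronoun do not c-command one another → neither Principle B nor Principle C is at stake; coindexation permitted.
*[Tariq₁'s cousin]₂* c-commands the pronoun but from outside its binding domain, and is not c-commanded by it → coindexation permitted.
*Marcus₃* c-commands the pronoun but from outside its binding domain, and is not c-commanded by it → coindexation permitted.
*Rashid₄* c-commands the pronoun within its binding domain → coindexation would violate Principle B.
*Felix₅* and the pronoun do not c-command one another → neither Principle B nor Principle C is at stake; coindexation permitted.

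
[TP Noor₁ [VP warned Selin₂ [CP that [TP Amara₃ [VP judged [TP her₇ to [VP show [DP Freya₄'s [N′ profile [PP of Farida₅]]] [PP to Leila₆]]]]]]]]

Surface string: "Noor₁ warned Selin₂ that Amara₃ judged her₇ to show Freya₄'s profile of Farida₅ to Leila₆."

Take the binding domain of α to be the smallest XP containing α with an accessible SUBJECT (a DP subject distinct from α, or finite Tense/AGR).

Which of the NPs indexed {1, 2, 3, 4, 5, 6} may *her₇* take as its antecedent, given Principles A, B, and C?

{1, 2}

*her* is a pronoun, so Principle B applies: it must be free in its binding domain.
Binding domain of *her₇*: the embedded TP, whose subject is Amara₃.
*Noor₁* c-commands the pronoun but from outside its binding domain, and is not c-commanded by it → coindexation permitted.
*Selin₂* c-commands the pronoun but from outside its binding domain, and is not c-commanded by it → coindexation permitted.
*Amara₃* c-commands the pronoun within its binding domain → coindexation would violate Principle B.
*Freya₄*: the pronoun c-commands this R-expression → coindexation would violate Principle C on *Freya₄*.
*Farida₅*: the pronoun c-commands this R-expression → coindexation would violate Principle C on *Farida₅*.
*Leila₆*: the pronoun c-commands this R-expression → coindexation would violate Principle C on *Leila₆*.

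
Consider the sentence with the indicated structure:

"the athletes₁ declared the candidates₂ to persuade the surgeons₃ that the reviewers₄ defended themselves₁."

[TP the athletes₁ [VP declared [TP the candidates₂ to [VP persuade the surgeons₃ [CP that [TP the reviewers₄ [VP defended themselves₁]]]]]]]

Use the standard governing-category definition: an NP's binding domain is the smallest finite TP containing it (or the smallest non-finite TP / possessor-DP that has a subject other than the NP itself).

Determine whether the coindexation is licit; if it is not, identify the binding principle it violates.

Principle A

The two coindexed NPs are *the athletes₁* and *themselves₁*.
*themselves₁* is an anaphor. Principle A requires it to be bound within its binding domain — the embedded TP, whose subject is the reviewers₄.
Within that domain it is c-commanded by *the reviewers₄*, which does not share its index.
*the athletes₁* does c-command the anaphor, but from outside its binding domain.
The anaphor is unbound in its domain → Principle A violation.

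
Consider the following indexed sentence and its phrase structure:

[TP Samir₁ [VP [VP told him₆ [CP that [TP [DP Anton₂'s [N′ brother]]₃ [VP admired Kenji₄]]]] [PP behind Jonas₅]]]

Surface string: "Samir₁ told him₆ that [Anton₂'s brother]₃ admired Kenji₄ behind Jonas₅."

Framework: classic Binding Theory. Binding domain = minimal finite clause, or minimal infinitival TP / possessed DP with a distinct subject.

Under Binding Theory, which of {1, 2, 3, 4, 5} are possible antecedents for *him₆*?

{5}

*him* is a pronoun, so Principle B applies: it must be free in its binding domain.
Binding domain of *him₆*: the matrix TP, whose subject is Samir₁.
*Samir₁* c-commands the pronoun within its binding domain → coindexation would violate Principle B.
*Anton₂*: the pronoun c-commands this R-expression → coindexation would violate Principle C on *Anton₂*.
*[Anton₂'s brother]₃*: the pronoun c-commands this R-expression → coindexation would violate Principle C on *[Anton₂'s brother]₃*.
*Kenji₄*: the pronoun c-commands this R-expression → coindexation would violate Principle C on *Kenji₄*.
*Jonas₅* and the pronoun do not c-command one another → neither Principle B nor Principle C is at stake; coindexation permitted.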